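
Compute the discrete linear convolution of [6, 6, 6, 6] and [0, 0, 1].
y[0] = 6×0 = 0; y[1] = 6×0 + 6×0 = 0; y[2] = 6×1 + 6×0 + 6×0 = 6; y[3] = 6×1 + 6×0 + 6×0 = 6; y[4] = 6×1 + 6×0 = 6; y[5] = 6×1 = 6

[0, 0, 6, 6, 6, 6]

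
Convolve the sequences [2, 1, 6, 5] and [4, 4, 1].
y[0] = 2×4 = 8; y[1] = 2×4 + 1×4 = 12; y[2] = 2×1 + 1×4 + 6×4 = 30; y[3] = 1×1 + 6×4 + 5×4 = 45; y[4] = 6×1 + 5×4 = 26; y[5] = 5×1 = 5

[8, 12, 30, 45, 26, 5]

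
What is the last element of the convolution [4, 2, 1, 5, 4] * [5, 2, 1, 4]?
Use y[k] = Σ_i a[i]·b[k-i] at k=7. y[7] = 4×4 = 16

16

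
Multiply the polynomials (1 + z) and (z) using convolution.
Ascending coefficients: a = [1, 1], b = [0, 1]. c[0] = 1×0 = 0; c[1] = 1×1 + 1×0 = 1; c[2] = 1×1 = 1. Result coefficients: [0, 1, 1] → z + z^2

z + z^2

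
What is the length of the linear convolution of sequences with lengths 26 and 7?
Linear/full convolution length: m + n - 1 = 26 + 7 - 1 = 32

32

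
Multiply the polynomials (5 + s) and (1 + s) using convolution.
Ascending coefficients: a = [5, 1], b = [1, 1]. c[0] = 5×1 = 5; c[1] = 5×1 + 1×1 = 6; c[2] = 1×1 = 1. Result coefficients: [5, 6, 1] → 5 + 6s + s^2

5 + 6s + s^2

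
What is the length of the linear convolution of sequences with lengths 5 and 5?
Linear/full convolution length: m + n - 1 = 5 + 5 - 1 = 9

9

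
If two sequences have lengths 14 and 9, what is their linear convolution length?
Linear/full convolution length: m + n - 1 = 14 + 9 - 1 = 22

22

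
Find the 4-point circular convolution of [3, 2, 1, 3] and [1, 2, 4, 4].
Use y[k] = Σ_j x[j]·h[(k-j) mod 4]. y[0] = 3×1 + 2×4 + 1×4 + 3×2 = 21; y[1] = 3×2 + 2×1 + 1×4 + 3×4 = 24; y[2] = 3×4 + 2×2 + 1×1 + 3×4 = 29; y[3] = 3×4 + 2×4 + 1×2 + 3×1 = 25. Result: [21, 24, 29, 25]

[21, 24, 29, 25]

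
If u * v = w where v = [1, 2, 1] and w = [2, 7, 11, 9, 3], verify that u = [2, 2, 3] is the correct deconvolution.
Forward-compute [2, 2, 3] * [1, 2, 1]: w[0] = 2×1 = 2; w[1] = 2×2 + 2×1 = 6; w[2] = 2×1 + 2×2 + 3×1 = 9; w[3] = 2×1 + 3×2 = 8; w[4] = 3×1 = 3 → [2, 6, 9, 8, 3]. Does not match given w = [2, 7, 11, 9, 3].

Not verified. [2, 2, 3] * [1, 2, 1] = [2, 6, 9, 8, 3], which differs from [2, 7, 11, 9, 3] at index 1.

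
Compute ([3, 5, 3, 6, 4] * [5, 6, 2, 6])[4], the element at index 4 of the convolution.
Use y[k] = Σ_i a[i]·b[k-i] at k=4. y[4] = 5×6 + 3×2 + 6×6 + 4×5 = 92

92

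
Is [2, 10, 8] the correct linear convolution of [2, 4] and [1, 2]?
Recompute linear convolution of [2, 4] and [1, 2]: y[0] = 2×1 = 2; y[1] = 2×2 + 4×1 = 8; y[2] = 4×2 = 8 → [2, 8, 8]. Compare to given [2, 10, 8]: they differ at index 1: given 10, correct 8, so answer: No

No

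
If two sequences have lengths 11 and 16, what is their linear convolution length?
Linear/full convolution length: m + n - 1 = 11 + 16 - 1 = 26

26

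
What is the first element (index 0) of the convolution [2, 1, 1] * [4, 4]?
Use y[k] = Σ_i a[i]·b[k-i] at k=0. y[0] = 2×4 = 8

8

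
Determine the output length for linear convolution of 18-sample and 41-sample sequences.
Linear/full convolution length: m + n - 1 = 18 + 41 - 1 = 58

58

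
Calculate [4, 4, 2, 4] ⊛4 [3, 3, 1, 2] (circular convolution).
Use y[k] = Σ_j s[j]·t[(k-j) mod 4]. y[0] = 4×3 + 4×2 + 2×1 + 4×3 = 34; y[1] = 4×3 + 4×3 + 2×2 + 4×1 = 32; y[2] = 4×1 + 4×3 + 2×3 + 4×2 = 30; y[3] = 4×2 + 4×1 + 2×3 + 4×3 = 30. Result: [34, 32, 30, 30]

[34, 32, 30, 30]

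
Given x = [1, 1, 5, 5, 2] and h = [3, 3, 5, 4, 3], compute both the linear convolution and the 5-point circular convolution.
Linear: y_lin[0] = 1×3 = 3; y_lin[1] = 1×3 + 1×3 = 6; y_lin[2] = 1×5 + 1×3 + 5×3 = 23; y_lin[3] = 1×4 + 1×5 + 5×3 + 5×3 = 39; y_lin[4] = 1×3 + 1×4 + 5×5 + 5×3 + 2×3 = 53; y_lin[5] = 1×3 + 5×4 + 5×5 + 2×3 = 54; y_lin[6] = 5×3 + 5×4 + 2×5 = 45; y_lin[7] = 5×3 + 2×4 = 23; y_lin[8] = 2×3 = 6 → [3, 6, 23, 39, 53, 54, 45, 23, 6]. Circular (length 5): y[0] = 1×3 + 1×3 + 5×4 + 5×5 + 2×3 = 57; y[1] = 1×3 + 1×3 + 5×3 + 5×4 + 2×5 = 51; y[2] = 1×5 + 1×3 + 5×3 + 5×3 + 2×4 = 46; y[3] = 1×4 + 1×5 + 5×3 + 5×3 + 2×3 = 45; y[4] = 1×3 + 1×4 + 5×5 + 5×3 + 2×3 = 53 → [57, 51, 46, 45, 53]

Linear: [3, 6, 23, 39, 53, 54, 45, 23, 6], Circular: [57, 51, 46, 45, 53]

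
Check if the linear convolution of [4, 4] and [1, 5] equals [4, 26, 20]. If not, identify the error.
Recompute linear convolution of [4, 4] and [1, 5]: y[0] = 4×1 = 4; y[1] = 4×5 + 4×1 = 24; y[2] = 4×5 = 20 → [4, 24, 20]. Compare to given [4, 26, 20]: they differ at index 1: given 26, correct 24, so answer: No

No. Error at index 1: given 26, correct 24.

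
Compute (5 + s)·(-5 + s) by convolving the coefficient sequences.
Ascending coefficients: a = [5, 1], b = [-5, 1]. c[0] = 5×-5 = -25; c[1] = 5×1 + 1×-5 = 0; c[2] = 1×1 = 1. Result coefficients: [-25, 0, 1] → -25 + s^2

-25 + s^2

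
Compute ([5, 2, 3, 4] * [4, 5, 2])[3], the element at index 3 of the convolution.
Use y[k] = Σ_i a[i]·b[k-i] at k=3. y[3] = 2×2 + 3×5 + 4×4 = 35

35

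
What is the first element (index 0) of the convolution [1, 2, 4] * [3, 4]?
Use y[k] = Σ_i a[i]·b[k-i] at k=0. y[0] = 1×3 = 3

3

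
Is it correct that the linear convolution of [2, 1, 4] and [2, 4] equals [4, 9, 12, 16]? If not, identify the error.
Recompute linear convolution of [2, 1, 4] and [2, 4]: y[0] = 2×2 = 4; y[1] = 2×4 + 1×2 = 10; y[2] = 1×4 + 4×2 = 12; y[3] = 4×4 = 16 → [4, 10, 12, 16]. Compare to given [4, 9, 12, 16]: they differ at index 1: given 9, correct 10, so answer: No

No. Error at index 1: given 9, correct 10.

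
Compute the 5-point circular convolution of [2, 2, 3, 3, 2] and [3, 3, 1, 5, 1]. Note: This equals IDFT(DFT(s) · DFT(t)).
Either evaluate y[k] = Σ_j s[j]·t[(k-j) mod 5] directly, or use IDFT(DFT(s) · DFT(t)). y[0] = 2×3 + 2×1 + 3×5 + 3×1 + 2×3 = 32; y[1] = 2×3 + 2×3 + 3×1 + 3×5 + 2×1 = 32; y[2] = 2×1 + 2×3 + 3×3 + 3×1 + 2×5 = 30; y[3] = 2×5 + 2×1 + 3×3 + 3×3 + 2×1 = 32; y[4] = 2×1 + 2×5 + 3×1 + 3×3 + 2×3 = 30. Result: [32, 32, 30, 32, 30]

[32, 32, 30, 32, 30]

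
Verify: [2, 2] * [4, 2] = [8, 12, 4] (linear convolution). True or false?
Recompute linear convolution of [2, 2] and [4, 2]: y[0] = 2×4 = 8; y[1] = 2×2 + 2×4 = 12; y[2] = 2×2 = 4 → [8, 12, 4]. Given [8, 12, 4] matches, so answer: Yes

Yes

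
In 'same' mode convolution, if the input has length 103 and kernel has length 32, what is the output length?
'Same' mode returns an output with the same length as the input: 103

103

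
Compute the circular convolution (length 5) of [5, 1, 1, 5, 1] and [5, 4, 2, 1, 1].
Use y[k] = Σ_j a[j]·b[(k-j) mod 5]. y[0] = 5×5 + 1×1 + 1×1 + 5×2 + 1×4 = 41; y[1] = 5×4 + 1×5 + 1×1 + 5×1 + 1×2 = 33; y[2] = 5×2 + 1×4 + 1×5 + 5×1 + 1×1 = 25; y[3] = 5×1 + 1×2 + 1×4 + 5×5 + 1×1 = 37; y[4] = 5×1 + 1×1 + 1×2 + 5×4 + 1×5 = 33. Result: [41, 33, 25, 37, 33]

[41, 33, 25, 37, 33]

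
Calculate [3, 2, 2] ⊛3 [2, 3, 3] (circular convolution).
Use y[k] = Σ_j x[j]·h[(k-j) mod 3]. y[0] = 3×2 + 2×3 + 2×3 = 18; y[1] = 3×3 + 2×2 + 2×3 = 19; y[2] = 3×3 + 2×3 + 2×2 = 19. Result: [18, 19, 19]

[18, 19, 19]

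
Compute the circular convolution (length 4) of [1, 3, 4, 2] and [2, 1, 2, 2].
Use y[k] = Σ_j a[j]·b[(k-j) mod 4]. y[0] = 1×2 + 3×2 + 4×2 + 2×1 = 18; y[1] = 1×1 + 3×2 + 4×2 + 2×2 = 19; y[2] = 1×2 + 3×1 + 4×2 + 2×2 = 17; y[3] = 1×2 + 3×2 + 4×1 + 2×2 = 16. Result: [18, 19, 17, 16]

[18, 19, 17, 16]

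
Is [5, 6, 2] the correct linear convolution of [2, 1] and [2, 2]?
Recompute linear convolution of [2, 1] and [2, 2]: y[0] = 2×2 = 4; y[1] = 2×2 + 1×2 = 6; y[2] = 1×2 = 2 → [4, 6, 2]. Compare to given [5, 6, 2]: they differ at index 0: given 5, correct 4, so answer: No

No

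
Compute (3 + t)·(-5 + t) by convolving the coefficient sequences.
Ascending coefficients: a = [3, 1], b = [-5, 1]. c[0] = 3×-5 = -15; c[1] = 3×1 + 1×-5 = -2; c[2] = 1×1 = 1. Result coefficients: [-15, -2, 1] → -15 - 2t + t^2

-15 - 2t + t^2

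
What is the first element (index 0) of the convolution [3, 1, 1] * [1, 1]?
Use y[k] = Σ_i a[i]·b[k-i] at k=0. y[0] = 3×1 = 3

3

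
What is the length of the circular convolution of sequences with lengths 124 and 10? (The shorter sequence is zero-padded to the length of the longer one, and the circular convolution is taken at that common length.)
Circular convolution (zero-padding the shorter input) has length max(m, n) = max(124, 10) = 124

124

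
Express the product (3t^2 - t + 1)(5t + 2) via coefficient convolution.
Ascending coefficients: a = [1, -1, 3], b = [2, 5]. c[0] = 1×2 = 2; c[1] = 1×5 + -1×2 = 3; c[2] = -1×5 + 3×2 = 1; c[3] = 3×5 = 15. Result coefficients: [2, 3, 1, 15] → 15t^3 + t^2 + 3t + 2

15t^3 + t^2 + 3t + 2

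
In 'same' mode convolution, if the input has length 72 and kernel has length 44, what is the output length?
'Same' mode returns an output with the same length as the input: 72

72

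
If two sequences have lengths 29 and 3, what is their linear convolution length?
Linear/full convolution length: m + n - 1 = 29 + 3 - 1 = 31

31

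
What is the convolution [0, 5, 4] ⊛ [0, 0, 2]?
y[0] = 0×0 = 0; y[1] = 0×0 + 5×0 = 0; y[2] = 0×2 + 5×0 + 4×0 = 0; y[3] = 5×2 + 4×0 = 10; y[4] = 4×2 = 8

[0, 0, 0, 10, 8]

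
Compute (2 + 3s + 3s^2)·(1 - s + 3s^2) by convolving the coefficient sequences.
Ascending coefficients: a = [2, 3, 3], b = [1, -1, 3]. c[0] = 2×1 = 2; c[1] = 2×-1 + 3×1 = 1; c[2] = 2×3 + 3×-1 + 3×1 = 6; c[3] = 3×3 + 3×-1 = 6; c[4] = 3×3 = 9. Result coefficients: [2, 1, 6, 6, 9] → 2 + s + 6s^2 + 6s^3 + 9s^4

2 + s + 6s^2 + 6s^3 + 9s^4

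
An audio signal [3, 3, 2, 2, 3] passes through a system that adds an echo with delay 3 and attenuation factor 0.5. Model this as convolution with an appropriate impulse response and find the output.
Direct-path + delayed-attenuated-path model → impulse response h = [1, 0, 0, 0.5] (1 at lag 0, 0.5 at lag 3). Output y[n] = x[n] + 0.5·x[n - 3] (with x[n] = 0 outside 0..4): y[0] = 3 + 0.5×0 = 3; y[1] = 3 + 0.5×0 = 3; y[2] = 2 + 0.5×0 = 2; y[3] = 2 + 0.5×3 = 3.5; y[4] = 3 + 0.5×3 = 4.5; y[5] = 0 + 0.5×2 = 1.0; y[6] = 0 + 0.5×2 = 1.0; y[7] = 0 + 0.5×3 = 1.5. So y = [3, 3, 2, 3.5, 4.5, 1.0, 1.0, 1.5]

[3, 3, 2, 3.5, 4.5, 1.0, 1.0, 1.5]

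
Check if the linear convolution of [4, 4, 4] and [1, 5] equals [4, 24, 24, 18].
Recompute linear convolution of [4, 4, 4] and [1, 5]: y[0] = 4×1 = 4; y[1] = 4×5 + 4×1 = 24; y[2] = 4×5 + 4×1 = 24; y[3] = 4×5 = 20 → [4, 24, 24, 20]. Compare to given [4, 24, 24, 18]: they differ at index 3: given 18, correct 20, so answer: No

No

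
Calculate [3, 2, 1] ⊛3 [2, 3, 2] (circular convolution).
Use y[k] = Σ_j u[j]·v[(k-j) mod 3]. y[0] = 3×2 + 2×2 + 1×3 = 13; y[1] = 3×3 + 2×2 + 1×2 = 15; y[2] = 3×2 + 2×3 + 1×2 = 14. Result: [13, 15, 14]

[13, 15, 14]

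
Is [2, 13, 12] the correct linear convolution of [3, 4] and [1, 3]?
Recompute linear convolution of [3, 4] and [1, 3]: y[0] = 3×1 = 3; y[1] = 3×3 + 4×1 = 13; y[2] = 4×3 = 12 → [3, 13, 12]. Compare to given [2, 13, 12]: they differ at index 0: given 2, correct 3, so answer: No

No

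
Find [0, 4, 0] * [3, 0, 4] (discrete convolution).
y[0] = 0×3 = 0; y[1] = 0×0 + 4×3 = 12; y[2] = 0×4 + 4×0 + 0×3 = 0; y[3] = 4×4 + 0×0 = 16; y[4] = 0×4 = 0

[0, 12, 0, 16, 0]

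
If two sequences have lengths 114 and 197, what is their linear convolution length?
Linear/full convolution length: m + n - 1 = 114 + 197 - 1 = 310

310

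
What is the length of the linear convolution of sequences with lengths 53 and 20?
Linear/full convolution length: m + n - 1 = 53 + 20 - 1 = 72

72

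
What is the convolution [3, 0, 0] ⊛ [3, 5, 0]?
y[0] = 3×3 = 9; y[1] = 3×5 + 0×3 = 15; y[2] = 3×0 + 0×5 + 0×3 = 0; y[3] = 0×0 + 0×5 = 0; y[4] = 0×0 = 0

[9, 15, 0, 0, 0]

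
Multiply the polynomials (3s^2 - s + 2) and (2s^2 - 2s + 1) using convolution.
Ascending coefficients: a = [2, -1, 3], b = [1, -2, 2]. c[0] = 2×1 = 2; c[1] = 2×-2 + -1×1 = -5; c[2] = 2×2 + -1×-2 + 3×1 = 9; c[3] = -1×2 + 3×-2 = -8; c[4] = 3×2 = 6. Result coefficients: [2, -5, 9, -8, 6] → 6s^4 - 8s^3 + 9s^2 - 5s + 2

6s^4 - 8s^3 + 9s^2 - 5s + 2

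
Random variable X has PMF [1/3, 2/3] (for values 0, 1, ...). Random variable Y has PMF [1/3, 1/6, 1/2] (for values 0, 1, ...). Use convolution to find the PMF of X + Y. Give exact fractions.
P(X+Y=k) = Σ_i P(X=i)·P(Y=k-i) — a convolution of [1/3, 2/3] and [1/3, 1/6, 1/2]. P(X+Y=0) = (1/3)×(1/3) = 1/9; P(X+Y=1) = (1/3)×(1/6) + (2/3)×(1/3) = 1/18 + 2/9 = 5/18; P(X+Y=2) = (1/3)×(1/2) + (2/3)×(1/6) = 1/6 + 1/9 = 5/18; P(X+Y=3) = (2/3)×(1/2) = 1/3. PMF: [1/9, 5/18, 5/18, 1/3] (sums to 1 ✓)

[1/9, 5/18, 5/18, 1/3]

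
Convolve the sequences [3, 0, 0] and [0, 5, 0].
y[0] = 3×0 = 0; y[1] = 3×5 + 0×0 = 15; y[2] = 3×0 + 0×5 + 0×0 = 0; y[3] = 0×0 + 0×5 = 0; y[4] = 0×0 = 0

[0, 15, 0, 0, 0]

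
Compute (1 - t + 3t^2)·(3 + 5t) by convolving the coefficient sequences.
Ascending coefficients: a = [1, -1, 3], b = [3, 5]. c[0] = 1×3 = 3; c[1] = 1×5 + -1×3 = 2; c[2] = -1×5 + 3×3 = 4; c[3] = 3×5 = 15. Result coefficients: [3, 2, 4, 15] → 3 + 2t + 4t^2 + 15t^3

3 + 2t + 4t^2 + 15t^3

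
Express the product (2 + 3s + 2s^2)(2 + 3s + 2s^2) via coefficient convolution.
Ascending coefficients: a = [2, 3, 2], b = [2, 3, 2]. c[0] = 2×2 = 4; c[1] = 2×3 + 3×2 = 12; c[2] = 2×2 + 3×3 + 2×2 = 17; c[3] = 3×2 + 2×3 = 12; c[4] = 2×2 = 4. Result coefficients: [4, 12, 17, 12, 4] → 4 + 12s + 17s^2 + 12s^3 + 4s^4

4 + 12s + 17s^2 + 12s^3 + 4s^4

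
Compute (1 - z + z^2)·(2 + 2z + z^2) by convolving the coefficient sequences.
Ascending coefficients: a = [1, -1, 1], b = [2, 2, 1]. c[0] = 1×2 = 2; c[1] = 1×2 + -1×2 = 0; c[2] = 1×1 + -1×2 + 1×2 = 1; c[3] = -1×1 + 1×2 = 1; c[4] = 1×1 = 1. Result coefficients: [2, 0, 1, 1, 1] → 2 + z^2 + z^3 + z^4

2 + z^2 + z^3 + z^4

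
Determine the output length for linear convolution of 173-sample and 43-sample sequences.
Linear/full convolution length: m + n - 1 = 173 + 43 - 1 = 215

215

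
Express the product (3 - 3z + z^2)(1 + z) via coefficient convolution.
Ascending coefficients: a = [3, -3, 1], b = [1, 1]. c[0] = 3×1 = 3; c[1] = 3×1 + -3×1 = 0; c[2] = -3×1 + 1×1 = -2; c[3] = 1×1 = 1. Result coefficients: [3, 0, -2, 1] → 3 - 2z^2 + z^3

3 - 2z^2 + z^3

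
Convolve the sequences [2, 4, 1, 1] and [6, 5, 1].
y[0] = 2×6 = 12; y[1] = 2×5 + 4×6 = 34; y[2] = 2×1 + 4×5 + 1×6 = 28; y[3] = 4×1 + 1×5 + 1×6 = 15; y[4] = 1×1 + 1×5 = 6; y[5] = 1×1 = 1

[12, 34, 28, 15, 6, 1]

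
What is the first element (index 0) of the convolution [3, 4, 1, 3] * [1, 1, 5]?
Use y[k] = Σ_i a[i]·b[k-i] at k=0. y[0] = 3×1 = 3

3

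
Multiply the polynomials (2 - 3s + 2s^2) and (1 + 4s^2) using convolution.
Ascending coefficients: a = [2, -3, 2], b = [1, 0, 4]. c[0] = 2×1 = 2; c[1] = 2×0 + -3×1 = -3; c[2] = 2×4 + -3×0 + 2×1 = 10; c[3] = -3×4 + 2×0 = -12; c[4] = 2×4 = 8. Result coefficients: [2, -3, 10, -12, 8] → 2 - 3s + 10s^2 - 12s^3 + 8s^4

2 - 3s + 10s^2 - 12s^3 + 8s^4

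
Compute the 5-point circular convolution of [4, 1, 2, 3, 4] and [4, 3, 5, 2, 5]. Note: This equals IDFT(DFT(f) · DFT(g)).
Either evaluate y[k] = Σ_j f[j]·g[(k-j) mod 5] directly, or use IDFT(DFT(f) · DFT(g)). y[0] = 4×4 + 1×5 + 2×2 + 3×5 + 4×3 = 52; y[1] = 4×3 + 1×4 + 2×5 + 3×2 + 4×5 = 52; y[2] = 4×5 + 1×3 + 2×4 + 3×5 + 4×2 = 54; y[3] = 4×2 + 1×5 + 2×3 + 3×4 + 4×5 = 51; y[4] = 4×5 + 1×2 + 2×5 + 3×3 + 4×4 = 57. Result: [52, 52, 54, 51, 57]

[52, 52, 54, 51, 57]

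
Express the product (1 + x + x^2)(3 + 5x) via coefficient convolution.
Ascending coefficients: a = [1, 1, 1], b = [3, 5]. c[0] = 1×3 = 3; c[1] = 1×5 + 1×3 = 8; c[2] = 1×5 + 1×3 = 8; c[3] = 1×5 = 5. Result coefficients: [3, 8, 8, 5] → 3 + 8x + 8x^2 + 5x^3

3 + 8x + 8x^2 + 5x^3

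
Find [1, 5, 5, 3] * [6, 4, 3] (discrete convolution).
y[0] = 1×6 = 6; y[1] = 1×4 + 5×6 = 34; y[2] = 1×3 + 5×4 + 5×6 = 53; y[3] = 5×3 + 5×4 + 3×6 = 53; y[4] = 5×3 + 3×4 = 27; y[5] = 3×3 = 9

[6, 34, 53, 53, 27, 9]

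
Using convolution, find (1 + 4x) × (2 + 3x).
Ascending coefficients: a = [1, 4], b = [2, 3]. c[0] = 1×2 = 2; c[1] = 1×3 + 4×2 = 11; c[2] = 4×3 = 12. Result coefficients: [2, 11, 12] → 2 + 11x + 12x^2

2 + 11x + 12x^2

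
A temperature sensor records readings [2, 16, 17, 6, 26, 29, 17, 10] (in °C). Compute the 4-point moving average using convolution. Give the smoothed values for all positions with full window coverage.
4-point moving average kernel = [1, 1, 1, 1]. Apply in 'valid' mode (full window coverage): avg[0] = (2 + 16 + 17 + 6) / 4 = 10.25; avg[1] = (16 + 17 + 6 + 26) / 4 = 16.25; avg[2] = (17 + 6 + 26 + 29) / 4 = 19.5; avg[3] = (6 + 26 + 29 + 17) / 4 = 19.5; avg[4] = (26 + 29 + 17 + 10) / 4 = 20.5. Smoothed values: [10.25, 16.25, 19.5, 19.5, 20.5]

[10.25, 16.25, 19.5, 19.5, 20.5]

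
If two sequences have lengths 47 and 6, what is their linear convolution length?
Linear/full convolution length: m + n - 1 = 47 + 6 - 1 = 52

52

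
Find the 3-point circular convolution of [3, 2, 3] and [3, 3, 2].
Use y[k] = Σ_j a[j]·b[(k-j) mod 3]. y[0] = 3×3 + 2×2 + 3×3 = 22; y[1] = 3×3 + 2×3 + 3×2 = 21; y[2] = 3×2 + 2×3 + 3×3 = 21. Result: [22, 21, 21]

[22, 21, 21]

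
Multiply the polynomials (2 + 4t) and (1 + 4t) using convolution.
Ascending coefficients: a = [2, 4], b = [1, 4]. c[0] = 2×1 = 2; c[1] = 2×4 + 4×1 = 12; c[2] = 4×4 = 16. Result coefficients: [2, 12, 16] → 2 + 12t + 16t^2

2 + 12t + 16t^2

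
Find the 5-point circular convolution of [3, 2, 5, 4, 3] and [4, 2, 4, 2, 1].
Use y[k] = Σ_j f[j]·g[(k-j) mod 5]. y[0] = 3×4 + 2×1 + 5×2 + 4×4 + 3×2 = 46; y[1] = 3×2 + 2×4 + 5×1 + 4×2 + 3×4 = 39; y[2] = 3×4 + 2×2 + 5×4 + 4×1 + 3×2 = 46; y[3] = 3×2 + 2×4 + 5×2 + 4×4 + 3×1 = 43; y[4] = 3×1 + 2×2 + 5×4 + 4×2 + 3×4 = 47. Result: [46, 39, 46, 43, 47]

[46, 39, 46, 43, 47]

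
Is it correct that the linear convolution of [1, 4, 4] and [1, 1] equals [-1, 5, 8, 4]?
Recompute linear convolution of [1, 4, 4] and [1, 1]: y[0] = 1×1 = 1; y[1] = 1×1 + 4×1 = 5; y[2] = 4×1 + 4×1 = 8; y[3] = 4×1 = 4 → [1, 5, 8, 4]. Compare to given [-1, 5, 8, 4]: they differ at index 0: given -1, correct 1, so answer: No

No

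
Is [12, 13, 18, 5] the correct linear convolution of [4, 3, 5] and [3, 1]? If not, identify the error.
Recompute linear convolution of [4, 3, 5] and [3, 1]: y[0] = 4×3 = 12; y[1] = 4×1 + 3×3 = 13; y[2] = 3×1 + 5×3 = 18; y[3] = 5×1 = 5 → [12, 13, 18, 5]. Given [12, 13, 18, 5] matches, so answer: Yes

Yes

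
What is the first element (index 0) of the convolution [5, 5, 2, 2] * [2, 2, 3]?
Use y[k] = Σ_i a[i]·b[k-i] at k=0. y[0] = 5×2 = 10

10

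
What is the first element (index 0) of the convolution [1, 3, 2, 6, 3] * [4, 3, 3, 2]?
Use y[k] = Σ_i a[i]·b[k-i] at k=0. y[0] = 1×4 = 4

4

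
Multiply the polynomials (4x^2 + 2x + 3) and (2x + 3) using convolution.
Ascending coefficients: a = [3, 2, 4], b = [3, 2]. c[0] = 3×3 = 9; c[1] = 3×2 + 2×3 = 12; c[2] = 2×2 + 4×3 = 16; c[3] = 4×2 = 8. Result coefficients: [9, 12, 16, 8] → 8x^3 + 16x^2 + 12x + 9

8x^3 + 16x^2 + 12x + 9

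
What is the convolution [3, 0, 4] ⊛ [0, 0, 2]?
y[0] = 3×0 = 0; y[1] = 3×0 + 0×0 = 0; y[2] = 3×2 + 0×0 + 4×0 = 6; y[3] = 0×2 + 4×0 = 0; y[4] = 4×2 = 8

[0, 0, 6, 0, 8]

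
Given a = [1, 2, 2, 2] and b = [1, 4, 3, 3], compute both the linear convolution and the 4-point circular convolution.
Linear: y_lin[0] = 1×1 = 1; y_lin[1] = 1×4 + 2×1 = 6; y_lin[2] = 1×3 + 2×4 + 2×1 = 13; y_lin[3] = 1×3 + 2×3 + 2×4 + 2×1 = 19; y_lin[4] = 2×3 + 2×3 + 2×4 = 20; y_lin[5] = 2×3 + 2×3 = 12; y_lin[6] = 2×3 = 6 → [1, 6, 13, 19, 20, 12, 6]. Circular (length 4): y[0] = 1×1 + 2×3 + 2×3 + 2×4 = 21; y[1] = 1×4 + 2×1 + 2×3 + 2×3 = 18; y[2] = 1×3 + 2×4 + 2×1 + 2×3 = 19; y[3] = 1×3 + 2×3 + 2×4 + 2×1 = 19 → [21, 18, 19, 19]

Linear: [1, 6, 13, 19, 20, 12, 6], Circular: [21, 18, 19, 19]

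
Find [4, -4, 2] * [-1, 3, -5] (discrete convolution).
y[0] = 4×-1 = -4; y[1] = 4×3 + -4×-1 = 16; y[2] = 4×-5 + -4×3 + 2×-1 = -34; y[3] = -4×-5 + 2×3 = 26; y[4] = 2×-5 = -10

[-4, 16, -34, 26, -10]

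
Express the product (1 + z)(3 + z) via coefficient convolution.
Ascending coefficients: a = [1, 1], b = [3, 1]. c[0] = 1×3 = 3; c[1] = 1×1 + 1×3 = 4; c[2] = 1×1 = 1. Result coefficients: [3, 4, 1] → 3 + 4z + z^2

3 + 4z + z^2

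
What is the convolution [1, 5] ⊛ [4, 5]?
y[0] = 1×4 = 4; y[1] = 1×5 + 5×4 = 25; y[2] = 5×5 = 25

[4, 25, 25]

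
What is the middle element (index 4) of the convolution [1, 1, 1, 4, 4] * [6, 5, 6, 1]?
Use y[k] = Σ_i a[i]·b[k-i] at k=4. y[4] = 1×1 + 1×6 + 4×5 + 4×6 = 51

51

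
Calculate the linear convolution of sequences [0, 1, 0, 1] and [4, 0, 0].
y[0] = 0×4 = 0; y[1] = 0×0 + 1×4 = 4; y[2] = 0×0 + 1×0 + 0×4 = 0; y[3] = 1×0 + 0×0 + 1×4 = 4; y[4] = 0×0 + 1×0 = 0; y[5] = 1×0 = 0

[0, 4, 0, 4, 0, 0]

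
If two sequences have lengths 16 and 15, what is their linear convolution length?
Linear/full convolution length: m + n - 1 = 16 + 15 - 1 = 30

30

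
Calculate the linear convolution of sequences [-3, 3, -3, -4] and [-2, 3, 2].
y[0] = -3×-2 = 6; y[1] = -3×3 + 3×-2 = -15; y[2] = -3×2 + 3×3 + -3×-2 = 9; y[3] = 3×2 + -3×3 + -4×-2 = 5; y[4] = -3×2 + -4×3 = -18; y[5] = -4×2 = -8

[6, -15, 9, 5, -18, -8]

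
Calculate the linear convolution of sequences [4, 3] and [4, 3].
y[0] = 4×4 = 16; y[1] = 4×3 + 3×4 = 24; y[2] = 3×3 = 9

[16, 24, 9]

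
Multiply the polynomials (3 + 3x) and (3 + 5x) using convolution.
Ascending coefficients: a = [3, 3], b = [3, 5]. c[0] = 3×3 = 9; c[1] = 3×5 + 3×3 = 24; c[2] = 3×5 = 15. Result coefficients: [9, 24, 15] → 9 + 24x + 15x^2

9 + 24x + 15x^2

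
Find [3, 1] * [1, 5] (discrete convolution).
y[0] = 3×1 = 3; y[1] = 3×5 + 1×1 = 16; y[2] = 1×5 = 5

[3, 16, 5]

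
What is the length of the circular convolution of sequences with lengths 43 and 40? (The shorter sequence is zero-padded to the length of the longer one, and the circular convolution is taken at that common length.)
Circular convolution (zero-padding the shorter input) has length max(m, n) = max(43, 40) = 43

43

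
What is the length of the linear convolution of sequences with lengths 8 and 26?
Linear/full convolution length: m + n - 1 = 8 + 26 - 1 = 33

33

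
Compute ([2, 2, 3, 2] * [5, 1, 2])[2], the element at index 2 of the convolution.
Use y[k] = Σ_i a[i]·b[k-i] at k=2. y[2] = 2×2 + 2×1 + 3×5 = 21

21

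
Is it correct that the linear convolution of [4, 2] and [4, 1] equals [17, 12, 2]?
Recompute linear convolution of [4, 2] and [4, 1]: y[0] = 4×4 = 16; y[1] = 4×1 + 2×4 = 12; y[2] = 2×1 = 2 → [16, 12, 2]. Compare to given [17, 12, 2]: they differ at index 0: given 17, correct 16, so answer: No

No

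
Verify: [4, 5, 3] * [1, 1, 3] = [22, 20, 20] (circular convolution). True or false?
Recompute circular convolution of [4, 5, 3] and [1, 1, 3]: y[0] = 4×1 + 5×3 + 3×1 = 22; y[1] = 4×1 + 5×1 + 3×3 = 18; y[2] = 4×3 + 5×1 + 3×1 = 20 → [22, 18, 20]. Compare to given [22, 20, 20]: they differ at index 1: given 20, correct 18, so answer: No

No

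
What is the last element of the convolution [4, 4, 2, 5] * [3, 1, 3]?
Use y[k] = Σ_i a[i]·b[k-i] at k=5. y[5] = 5×3 = 15

15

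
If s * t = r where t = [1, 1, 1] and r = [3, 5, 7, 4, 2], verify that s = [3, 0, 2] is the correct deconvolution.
Forward-compute [3, 0, 2] * [1, 1, 1]: r[0] = 3×1 = 3; r[1] = 3×1 + 0×1 = 3; r[2] = 3×1 + 0×1 + 2×1 = 5; r[3] = 0×1 + 2×1 = 2; r[4] = 2×1 = 2 → [3, 3, 5, 2, 2]. Does not match given r = [3, 5, 7, 4, 2].

Not verified. [3, 0, 2] * [1, 1, 1] = [3, 3, 5, 2, 2], which differs from [3, 5, 7, 4, 2] at index 1.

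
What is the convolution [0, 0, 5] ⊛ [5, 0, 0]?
y[0] = 0×5 = 0; y[1] = 0×0 + 0×5 = 0; y[2] = 0×0 + 0×0 + 5×5 = 25; y[3] = 0×0 + 5×0 = 0; y[4] = 5×0 = 0

[0, 0, 25, 0, 0]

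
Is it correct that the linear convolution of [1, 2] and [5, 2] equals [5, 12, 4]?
Recompute linear convolution of [1, 2] and [5, 2]: y[0] = 1×5 = 5; y[1] = 1×2 + 2×5 = 12; y[2] = 2×2 = 4 → [5, 12, 4]. Given [5, 12, 4] matches, so answer: Yes

Yes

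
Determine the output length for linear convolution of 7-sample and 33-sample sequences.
Linear/full convolution length: m + n - 1 = 7 + 33 - 1 = 39

39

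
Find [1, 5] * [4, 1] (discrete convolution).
y[0] = 1×4 = 4; y[1] = 1×1 + 5×4 = 21; y[2] = 5×1 = 5

[4, 21, 5]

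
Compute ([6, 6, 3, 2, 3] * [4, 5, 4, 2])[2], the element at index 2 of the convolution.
Use y[k] = Σ_i a[i]·b[k-i] at k=2. y[2] = 6×4 + 6×5 + 3×4 = 66

66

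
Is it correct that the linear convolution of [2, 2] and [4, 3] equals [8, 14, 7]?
Recompute linear convolution of [2, 2] and [4, 3]: y[0] = 2×4 = 8; y[1] = 2×3 + 2×4 = 14; y[2] = 2×3 = 6 → [8, 14, 6]. Compare to given [8, 14, 7]: they differ at index 2: given 7, correct 6, so answer: No

No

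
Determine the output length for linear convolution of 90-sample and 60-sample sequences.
Linear/full convolution length: m + n - 1 = 90 + 60 - 1 = 149

149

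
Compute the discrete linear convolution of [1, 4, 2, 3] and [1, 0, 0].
y[0] = 1×1 = 1; y[1] = 1×0 + 4×1 = 4; y[2] = 1×0 + 4×0 + 2×1 = 2; y[3] = 4×0 + 2×0 + 3×1 = 3; y[4] = 2×0 + 3×0 = 0; y[5] = 3×0 = 0

[1, 4, 2, 3, 0, 0]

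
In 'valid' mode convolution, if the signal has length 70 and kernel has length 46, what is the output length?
'Valid' mode counts only positions where the kernel fully overlaps the signal: m - n + 1 = 70 - 46 + 1 = 25

25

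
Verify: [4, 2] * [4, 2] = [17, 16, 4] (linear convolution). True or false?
Recompute linear convolution of [4, 2] and [4, 2]: y[0] = 4×4 = 16; y[1] = 4×2 + 2×4 = 16; y[2] = 2×2 = 4 → [16, 16, 4]. Compare to given [17, 16, 4]: they differ at index 0: given 17, correct 16, so answer: No

No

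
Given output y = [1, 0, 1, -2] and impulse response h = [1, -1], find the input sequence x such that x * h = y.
Deconvolve y=[1, 0, 1, -2] by h=[1, -1]. Since h[0]=1, solve forward: x[0] = y[0] / 1 = 1; x[1] = (y[1] - 1×-1) / 1 = 1; x[2] = (y[2] - 1×-1) / 1 = 2. So x = [1, 1, 2]. Check by forward convolution: y[0] = 1×1 = 1; y[1] = 1×-1 + 1×1 = 0; y[2] = 1×-1 + 2×1 = 1; y[3] = 2×-1 = -2

[1, 1, 2]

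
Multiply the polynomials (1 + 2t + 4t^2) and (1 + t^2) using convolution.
Ascending coefficients: a = [1, 2, 4], b = [1, 0, 1]. c[0] = 1×1 = 1; c[1] = 1×0 + 2×1 = 2; c[2] = 1×1 + 2×0 + 4×1 = 5; c[3] = 2×1 + 4×0 = 2; c[4] = 4×1 = 4. Result coefficients: [1, 2, 5, 2, 4] → 1 + 2t + 5t^2 + 2t^3 + 4t^4

1 + 2t + 5t^2 + 2t^3 + 4t^4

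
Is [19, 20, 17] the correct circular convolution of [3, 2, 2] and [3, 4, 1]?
Recompute circular convolution of [3, 2, 2] and [3, 4, 1]: y[0] = 3×3 + 2×1 + 2×4 = 19; y[1] = 3×4 + 2×3 + 2×1 = 20; y[2] = 3×1 + 2×4 + 2×3 = 17 → [19, 20, 17]. Given [19, 20, 17] matches, so answer: Yes

Yes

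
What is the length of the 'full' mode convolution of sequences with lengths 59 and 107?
Linear/full convolution length: m + n - 1 = 59 + 107 - 1 = 165

165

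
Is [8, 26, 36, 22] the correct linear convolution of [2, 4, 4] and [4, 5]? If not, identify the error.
Recompute linear convolution of [2, 4, 4] and [4, 5]: y[0] = 2×4 = 8; y[1] = 2×5 + 4×4 = 26; y[2] = 4×5 + 4×4 = 36; y[3] = 4×5 = 20 → [8, 26, 36, 20]. Compare to given [8, 26, 36, 22]: they differ at index 3: given 22, correct 20, so answer: No

No. Error at index 3: given 22, correct 20.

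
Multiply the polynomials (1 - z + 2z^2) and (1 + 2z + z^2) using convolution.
Ascending coefficients: a = [1, -1, 2], b = [1, 2, 1]. c[0] = 1×1 = 1; c[1] = 1×2 + -1×1 = 1; c[2] = 1×1 + -1×2 + 2×1 = 1; c[3] = -1×1 + 2×2 = 3; c[4] = 2×1 = 2. Result coefficients: [1, 1, 1, 3, 2] → 1 + z + z^2 + 3z^3 + 2z^4

1 + z + z^2 + 3z^3 + 2z^4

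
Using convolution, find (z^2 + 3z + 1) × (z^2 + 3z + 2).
Ascending coefficients: a = [1, 3, 1], b = [2, 3, 1]. c[0] = 1×2 = 2; c[1] = 1×3 + 3×2 = 9; c[2] = 1×1 + 3×3 + 1×2 = 12; c[3] = 3×1 + 1×3 = 6; c[4] = 1×1 = 1. Result coefficients: [2, 9, 12, 6, 1] → z^4 + 6z^3 + 12z^2 + 9z + 2

z^4 + 6z^3 + 12z^2 + 9z + 2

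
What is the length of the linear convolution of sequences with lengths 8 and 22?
Linear/full convolution length: m + n - 1 = 8 + 22 - 1 = 29

29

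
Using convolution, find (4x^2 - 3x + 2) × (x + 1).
Ascending coefficients: a = [2, -3, 4], b = [1, 1]. c[0] = 2×1 = 2; c[1] = 2×1 + -3×1 = -1; c[2] = -3×1 + 4×1 = 1; c[3] = 4×1 = 4. Result coefficients: [2, -1, 1, 4] → 4x^3 + x^2 - x + 2

4x^3 + x^2 - x + 2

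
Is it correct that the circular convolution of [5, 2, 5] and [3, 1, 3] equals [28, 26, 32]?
Recompute circular convolution of [5, 2, 5] and [3, 1, 3]: y[0] = 5×3 + 2×3 + 5×1 = 26; y[1] = 5×1 + 2×3 + 5×3 = 26; y[2] = 5×3 + 2×1 + 5×3 = 32 → [26, 26, 32]. Compare to given [28, 26, 32]: they differ at index 0: given 28, correct 26, so answer: No

No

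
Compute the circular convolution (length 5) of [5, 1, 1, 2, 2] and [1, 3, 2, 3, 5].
Use y[k] = Σ_j f[j]·g[(k-j) mod 5]. y[0] = 5×1 + 1×5 + 1×3 + 2×2 + 2×3 = 23; y[1] = 5×3 + 1×1 + 1×5 + 2×3 + 2×2 = 31; y[2] = 5×2 + 1×3 + 1×1 + 2×5 + 2×3 = 30; y[3] = 5×3 + 1×2 + 1×3 + 2×1 + 2×5 = 32; y[4] = 5×5 + 1×3 + 1×2 + 2×3 + 2×1 = 38. Result: [23, 31, 30, 32, 38]

[23, 31, 30, 32, 38]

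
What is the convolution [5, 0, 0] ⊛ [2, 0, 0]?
y[0] = 5×2 = 10; y[1] = 5×0 + 0×2 = 0; y[2] = 5×0 + 0×0 + 0×2 = 0; y[3] = 0×0 + 0×0 = 0; y[4] = 0×0 = 0

[10, 0, 0, 0, 0]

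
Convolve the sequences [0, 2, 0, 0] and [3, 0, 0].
y[0] = 0×3 = 0; y[1] = 0×0 + 2×3 = 6; y[2] = 0×0 + 2×0 + 0×3 = 0; y[3] = 2×0 + 0×0 + 0×3 = 0; y[4] = 0×0 + 0×0 = 0; y[5] = 0×0 = 0

[0, 6, 0, 0, 0, 0]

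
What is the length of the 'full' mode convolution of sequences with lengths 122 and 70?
Linear/full convolution length: m + n - 1 = 122 + 70 - 1 = 191

191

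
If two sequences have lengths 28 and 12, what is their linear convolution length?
Linear/full convolution length: m + n - 1 = 28 + 12 - 1 = 39

39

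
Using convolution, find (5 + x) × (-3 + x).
Ascending coefficients: a = [5, 1], b = [-3, 1]. c[0] = 5×-3 = -15; c[1] = 5×1 + 1×-3 = 2; c[2] = 1×1 = 1. Result coefficients: [-15, 2, 1] → -15 + 2x + x^2

-15 + 2x + x^2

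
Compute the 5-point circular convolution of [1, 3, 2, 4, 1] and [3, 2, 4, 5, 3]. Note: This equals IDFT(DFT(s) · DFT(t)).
Either evaluate y[k] = Σ_j s[j]·t[(k-j) mod 5] directly, or use IDFT(DFT(s) · DFT(t)). y[0] = 1×3 + 3×3 + 2×5 + 4×4 + 1×2 = 40; y[1] = 1×2 + 3×3 + 2×3 + 4×5 + 1×4 = 41; y[2] = 1×4 + 3×2 + 2×3 + 4×3 + 1×5 = 33; y[3] = 1×5 + 3×4 + 2×2 + 4×3 + 1×3 = 36; y[4] = 1×3 + 3×5 + 2×4 + 4×2 + 1×3 = 37. Result: [40, 41, 33, 36, 37]

[40, 41, 33, 36, 37]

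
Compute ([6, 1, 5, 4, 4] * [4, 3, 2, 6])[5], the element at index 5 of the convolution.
Use y[k] = Σ_i a[i]·b[k-i] at k=5. y[5] = 5×6 + 4×2 + 4×3 = 50

50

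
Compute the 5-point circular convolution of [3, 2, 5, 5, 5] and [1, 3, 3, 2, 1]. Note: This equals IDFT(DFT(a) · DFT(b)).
Either evaluate y[k] = Σ_j a[j]·b[(k-j) mod 5] directly, or use IDFT(DFT(a) · DFT(b)). y[0] = 3×1 + 2×1 + 5×2 + 5×3 + 5×3 = 45; y[1] = 3×3 + 2×1 + 5×1 + 5×2 + 5×3 = 41; y[2] = 3×3 + 2×3 + 5×1 + 5×1 + 5×2 = 35; y[3] = 3×2 + 2×3 + 5×3 + 5×1 + 5×1 = 37; y[4] = 3×1 + 2×2 + 5×3 + 5×3 + 5×1 = 42. Result: [45, 41, 35, 37, 42]

[45, 41, 35, 37, 42]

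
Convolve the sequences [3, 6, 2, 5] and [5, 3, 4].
y[0] = 3×5 = 15; y[1] = 3×3 + 6×5 = 39; y[2] = 3×4 + 6×3 + 2×5 = 40; y[3] = 6×4 + 2×3 + 5×5 = 55; y[4] = 2×4 + 5×3 = 23; y[5] = 5×4 = 20

[15, 39, 40, 55, 23, 20]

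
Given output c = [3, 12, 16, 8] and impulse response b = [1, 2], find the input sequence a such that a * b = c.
Deconvolve c=[3, 12, 16, 8] by b=[1, 2]. Since b[0]=1, solve forward: a[0] = c[0] / 1 = 3; a[1] = (c[1] - 3×2) / 1 = 6; a[2] = (c[2] - 6×2) / 1 = 4. So a = [3, 6, 4]. Check by forward convolution: c[0] = 3×1 = 3; c[1] = 3×2 + 6×1 = 12; c[2] = 6×2 + 4×1 = 16; c[3] = 4×2 = 8

[3, 6, 4]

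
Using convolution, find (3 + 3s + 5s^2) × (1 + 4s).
Ascending coefficients: a = [3, 3, 5], b = [1, 4]. c[0] = 3×1 = 3; c[1] = 3×4 + 3×1 = 15; c[2] = 3×4 + 5×1 = 17; c[3] = 5×4 = 20. Result coefficients: [3, 15, 17, 20] → 3 + 15s + 17s^2 + 20s^3

3 + 15s + 17s^2 + 20s^3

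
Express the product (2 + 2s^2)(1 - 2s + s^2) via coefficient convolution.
Ascending coefficients: a = [2, 0, 2], b = [1, -2, 1]. c[0] = 2×1 = 2; c[1] = 2×-2 + 0×1 = -4; c[2] = 2×1 + 0×-2 + 2×1 = 4; c[3] = 0×1 + 2×-2 = -4; c[4] = 2×1 = 2. Result coefficients: [2, -4, 4, -4, 2] → 2 - 4s + 4s^2 - 4s^3 + 2s^4

2 - 4s + 4s^2 - 4s^3 + 2s^4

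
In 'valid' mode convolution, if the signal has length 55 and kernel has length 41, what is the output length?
'Valid' mode counts only positions where the kernel fully overlaps the signal: m - n + 1 = 55 - 41 + 1 = 15

15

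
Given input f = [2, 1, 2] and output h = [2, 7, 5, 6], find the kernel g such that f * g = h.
Output length 4 = len(f) + len(g) - 1 ⇒ len(g) = 2. Solve g forward using g[k] = (h[k] - Σ_{i≥1} f[i]·g[k-i]) / f[0]: g[0] = h[0] / f[0] = 2 / 2 = 1; g[1] = (h[1] - 1×1) / f[0] = (7 - 1×1) / 2 = 3. So g = [1, 3]. Forward-check [2, 1, 2] * [1, 3]: h[0] = 2×1 = 2; h[1] = 2×3 + 1×1 = 7; h[2] = 1×3 + 2×1 = 5; h[3] = 2×3 = 6 → [2, 7, 5, 6] ✓

[1, 3]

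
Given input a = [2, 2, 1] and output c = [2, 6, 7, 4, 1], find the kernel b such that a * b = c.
Output length 5 = len(a) + len(b) - 1 ⇒ len(b) = 3. Solve b forward using b[k] = (c[k] - Σ_{i≥1} a[i]·b[k-i]) / a[0]: b[0] = c[0] / a[0] = 2 / 2 = 1; b[1] = (c[1] - 2×1) / a[0] = (6 - 2×1) / 2 = 2; b[2] = (c[2] - 2×2 - 1×1) / a[0] = (7 - 2×2 - 1×1) / 2 = 1. So b = [1, 2, 1]. Forward-check [2, 2, 1] * [1, 2, 1]: c[0] = 2×1 = 2; c[1] = 2×2 + 2×1 = 6; c[2] = 2×1 + 2×2 + 1×1 = 7; c[3] = 2×1 + 1×2 = 4; c[4] = 1×1 = 1 → [2, 6, 7, 4, 1] ✓

[1, 2, 1]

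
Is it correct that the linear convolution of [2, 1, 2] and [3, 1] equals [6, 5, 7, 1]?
Recompute linear convolution of [2, 1, 2] and [3, 1]: y[0] = 2×3 = 6; y[1] = 2×1 + 1×3 = 5; y[2] = 1×1 + 2×3 = 7; y[3] = 2×1 = 2 → [6, 5, 7, 2]. Compare to given [6, 5, 7, 1]: they differ at index 3: given 1, correct 2, so answer: No

No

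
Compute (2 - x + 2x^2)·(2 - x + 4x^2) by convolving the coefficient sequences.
Ascending coefficients: a = [2, -1, 2], b = [2, -1, 4]. c[0] = 2×2 = 4; c[1] = 2×-1 + -1×2 = -4; c[2] = 2×4 + -1×-1 + 2×2 = 13; c[3] = -1×4 + 2×-1 = -6; c[4] = 2×4 = 8. Result coefficients: [4, -4, 13, -6, 8] → 4 - 4x + 13x^2 - 6x^3 + 8x^4

4 - 4x + 13x^2 - 6x^3 + 8x^4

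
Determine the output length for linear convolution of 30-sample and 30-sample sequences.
Linear/full convolution length: m + n - 1 = 30 + 30 - 1 = 59

59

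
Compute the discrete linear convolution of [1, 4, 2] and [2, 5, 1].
y[0] = 1×2 = 2; y[1] = 1×5 + 4×2 = 13; y[2] = 1×1 + 4×5 + 2×2 = 25; y[3] = 4×1 + 2×5 = 14; y[4] = 2×1 = 2

[2, 13, 25, 14, 2]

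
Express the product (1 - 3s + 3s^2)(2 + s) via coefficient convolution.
Ascending coefficients: a = [1, -3, 3], b = [2, 1]. c[0] = 1×2 = 2; c[1] = 1×1 + -3×2 = -5; c[2] = -3×1 + 3×2 = 3; c[3] = 3×1 = 3. Result coefficients: [2, -5, 3, 3] → 2 - 5s + 3s^2 + 3s^3

2 - 5s + 3s^2 + 3s^3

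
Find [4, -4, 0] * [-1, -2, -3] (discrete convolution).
y[0] = 4×-1 = -4; y[1] = 4×-2 + -4×-1 = -4; y[2] = 4×-3 + -4×-2 + 0×-1 = -4; y[3] = -4×-3 + 0×-2 = 12; y[4] = 0×-3 = 0

[-4, -4, -4, 12, 0]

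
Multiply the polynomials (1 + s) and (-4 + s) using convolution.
Ascending coefficients: a = [1, 1], b = [-4, 1]. c[0] = 1×-4 = -4; c[1] = 1×1 + 1×-4 = -3; c[2] = 1×1 = 1. Result coefficients: [-4, -3, 1] → -4 - 3s + s^2

-4 - 3s + s^2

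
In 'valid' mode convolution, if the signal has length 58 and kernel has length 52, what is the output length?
'Valid' mode counts only positions where the kernel fully overlaps the signal: m - n + 1 = 58 - 52 + 1 = 7

7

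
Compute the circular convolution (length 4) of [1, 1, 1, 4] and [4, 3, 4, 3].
Use y[k] = Σ_j a[j]·b[(k-j) mod 4]. y[0] = 1×4 + 1×3 + 1×4 + 4×3 = 23; y[1] = 1×3 + 1×4 + 1×3 + 4×4 = 26; y[2] = 1×4 + 1×3 + 1×4 + 4×3 = 23; y[3] = 1×3 + 1×4 + 1×3 + 4×4 = 26. Result: [23, 26, 23, 26]

[23, 26, 23, 26]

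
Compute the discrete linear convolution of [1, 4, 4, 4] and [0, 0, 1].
y[0] = 1×0 = 0; y[1] = 1×0 + 4×0 = 0; y[2] = 1×1 + 4×0 + 4×0 = 1; y[3] = 4×1 + 4×0 + 4×0 = 4; y[4] = 4×1 + 4×0 = 4; y[5] = 4×1 = 4

[0, 0, 1, 4, 4, 4]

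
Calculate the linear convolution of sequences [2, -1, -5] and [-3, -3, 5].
y[0] = 2×-3 = -6; y[1] = 2×-3 + -1×-3 = -3; y[2] = 2×5 + -1×-3 + -5×-3 = 28; y[3] = -1×5 + -5×-3 = 10; y[4] = -5×5 = -25

[-6, -3, 28, 10, -25]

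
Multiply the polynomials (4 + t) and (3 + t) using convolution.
Ascending coefficients: a = [4, 1], b = [3, 1]. c[0] = 4×3 = 12; c[1] = 4×1 + 1×3 = 7; c[2] = 1×1 = 1. Result coefficients: [12, 7, 1] → 12 + 7t + t^2

12 + 7t + t^2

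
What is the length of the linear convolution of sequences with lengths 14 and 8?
Linear/full convolution length: m + n - 1 = 14 + 8 - 1 = 21

21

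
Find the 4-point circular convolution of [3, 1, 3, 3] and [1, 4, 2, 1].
Use y[k] = Σ_j f[j]·g[(k-j) mod 4]. y[0] = 3×1 + 1×1 + 3×2 + 3×4 = 22; y[1] = 3×4 + 1×1 + 3×1 + 3×2 = 22; y[2] = 3×2 + 1×4 + 3×1 + 3×1 = 16; y[3] = 3×1 + 1×2 + 3×4 + 3×1 = 20. Result: [22, 22, 16, 20]

[22, 22, 16, 20]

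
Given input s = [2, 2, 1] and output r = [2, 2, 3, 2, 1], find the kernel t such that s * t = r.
Output length 5 = len(s) + len(t) - 1 ⇒ len(t) = 3. Solve t forward using t[k] = (r[k] - Σ_{i≥1} s[i]·t[k-i]) / s[0]: t[0] = r[0] / s[0] = 2 / 2 = 1; t[1] = (r[1] - 2×1) / s[0] = (2 - 2×1) / 2 = 0; t[2] = (r[2] - 2×0 - 1×1) / s[0] = (3 - 2×0 - 1×1) / 2 = 1. So t = [1, 0, 1]. Forward-check [2, 2, 1] * [1, 0, 1]: r[0] = 2×1 = 2; r[1] = 2×0 + 2×1 = 2; r[2] = 2×1 + 2×0 + 1×1 = 3; r[3] = 2×1 + 1×0 = 2; r[4] = 1×1 = 1 → [2, 2, 3, 2, 1] ✓

[1, 0, 1]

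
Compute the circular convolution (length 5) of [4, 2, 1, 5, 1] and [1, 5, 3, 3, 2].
Use y[k] = Σ_j f[j]·g[(k-j) mod 5]. y[0] = 4×1 + 2×2 + 1×3 + 5×3 + 1×5 = 31; y[1] = 4×5 + 2×1 + 1×2 + 5×3 + 1×3 = 42; y[2] = 4×3 + 2×5 + 1×1 + 5×2 + 1×3 = 36; y[3] = 4×3 + 2×3 + 1×5 + 5×1 + 1×2 = 30; y[4] = 4×2 + 2×3 + 1×3 + 5×5 + 1×1 = 43. Result: [31, 42, 36, 30, 43]

[31, 42, 36, 30, 43]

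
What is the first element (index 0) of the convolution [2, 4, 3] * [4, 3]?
Use y[k] = Σ_i a[i]·b[k-i] at k=0. y[0] = 2×4 = 8

8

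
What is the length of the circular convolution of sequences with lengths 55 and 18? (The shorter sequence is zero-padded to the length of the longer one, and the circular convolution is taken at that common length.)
Circular convolution (zero-padding the shorter input) has length max(m, n) = max(55, 18) = 55

55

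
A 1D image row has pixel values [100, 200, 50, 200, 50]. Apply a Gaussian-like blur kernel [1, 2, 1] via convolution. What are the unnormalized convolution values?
Convolve image row [100, 200, 50, 200, 50] with kernel [1, 2, 1]: y[0] = 100×1 = 100; y[1] = 100×2 + 200×1 = 400; y[2] = 100×1 + 200×2 + 50×1 = 550; y[3] = 200×1 + 50×2 + 200×1 = 500; y[4] = 50×1 + 200×2 + 50×1 = 500; y[5] = 200×1 + 50×2 = 300; y[6] = 50×1 = 50 → [100, 400, 550, 500, 500, 300, 50]. Normalization factor = sum(kernel) = 4.

[100, 400, 550, 500, 500, 300, 50]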